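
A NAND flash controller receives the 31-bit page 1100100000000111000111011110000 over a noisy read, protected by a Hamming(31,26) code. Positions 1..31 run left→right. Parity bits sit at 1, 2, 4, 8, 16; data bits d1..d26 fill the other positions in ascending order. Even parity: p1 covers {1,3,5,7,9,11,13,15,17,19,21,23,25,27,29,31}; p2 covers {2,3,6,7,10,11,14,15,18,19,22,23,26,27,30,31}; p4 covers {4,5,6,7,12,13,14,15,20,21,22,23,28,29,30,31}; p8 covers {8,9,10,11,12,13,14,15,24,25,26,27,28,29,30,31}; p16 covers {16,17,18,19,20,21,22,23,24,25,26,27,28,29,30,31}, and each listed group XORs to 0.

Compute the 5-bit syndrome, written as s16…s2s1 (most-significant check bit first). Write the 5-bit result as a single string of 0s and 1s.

00000

s1 (pos 1,3,5,7,9,11,13,15,17,19,21,23,25,27,29,31): 1⊕0⊕1⊕0⊕0⊕0⊕0⊕1⊕0⊕0⊕1⊕0⊕1⊕1⊕0⊕0 = 0
s2 (pos 2,3,6,7,10,11,14,15,18,19,22,23,26,27,30,31): 1⊕0⊕0⊕0⊕0⊕0⊕1⊕1⊕0⊕0⊕1⊕0⊕1⊕1⊕0⊕0 = 0
s4 (pos 4,5,6,7,12,13,14,15,20,21,22,23,28,29,30,31): 0⊕1⊕0⊕0⊕0⊕0⊕1⊕1⊕1⊕1⊕1⊕0⊕0⊕0⊕0⊕0 = 0
s8 (pos 8,9,10,11,12,13,14,15,24,25,26,27,28,29,30,31): 0⊕0⊕0⊕0⊕0⊕0⊕1⊕1⊕1⊕1⊕1⊕1⊕0⊕0⊕0⊕0 = 0
s16 (pos 16,17,18,19,20,21,22,23,24,25,26,27,28,29,30,31): 1⊕0⊕0⊕0⊕1⊕1⊕1⊕0⊕1⊕1⊕1⊕1⊕0⊕0⊕0⊕0 = 0
Syndrome s16…s1 = 00000 → no error.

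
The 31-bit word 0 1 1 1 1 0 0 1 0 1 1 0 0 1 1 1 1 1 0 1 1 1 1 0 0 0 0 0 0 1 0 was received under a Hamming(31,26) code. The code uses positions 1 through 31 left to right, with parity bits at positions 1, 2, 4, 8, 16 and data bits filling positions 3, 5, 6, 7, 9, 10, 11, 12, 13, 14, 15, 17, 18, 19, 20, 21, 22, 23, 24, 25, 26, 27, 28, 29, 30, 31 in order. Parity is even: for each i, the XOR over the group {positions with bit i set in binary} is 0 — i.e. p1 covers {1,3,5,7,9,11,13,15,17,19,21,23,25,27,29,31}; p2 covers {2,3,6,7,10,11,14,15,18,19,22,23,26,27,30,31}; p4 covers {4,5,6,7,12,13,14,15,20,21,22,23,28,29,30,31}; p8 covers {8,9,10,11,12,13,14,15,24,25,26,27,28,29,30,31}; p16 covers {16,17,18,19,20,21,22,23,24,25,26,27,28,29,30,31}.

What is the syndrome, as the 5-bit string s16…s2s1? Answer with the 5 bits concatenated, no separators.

s1 (pos 1,3,5,7,9,11,13,15,17,19,21,23,25,27,29,31): 0⊕1⊕1⊕0⊕0⊕1⊕0⊕1⊕1⊕0⊕1⊕1⊕0⊕0⊕0⊕0 = 1
s2 (pos 2,3,6,7,10,11,14,15,18,19,22,23,26,27,30,31): 1⊕1⊕0⊕0⊕1⊕1⊕1⊕1⊕1⊕0⊕1⊕1⊕0⊕0⊕1⊕0 = 0
s4 (pos 4,5,6,7,12,13,14,15,20,21,22,23,28,29,30,31): 1⊕1⊕0⊕0⊕0⊕0⊕1⊕1⊕1⊕1⊕1⊕1⊕0⊕0⊕1⊕0 = 1
s8 (pos 8,9,10,11,12,13,14,15,24,25,26,27,28,29,30,31): 1⊕0⊕1⊕1⊕0⊕0⊕1⊕1⊕0⊕0⊕0⊕0⊕0⊕0⊕1⊕0 = 0
s16 (pos 16,17,18,19,20,21,22,23,24,25,26,27,28,29,30,31): 1⊕1⊕1⊕0⊕1⊕1⊕1⊕1⊕0⊕0⊕0⊕0⊕0⊕0⊕1⊕0 = 0
Syndrome s16…s1 = 00101 → error at position 5.

00101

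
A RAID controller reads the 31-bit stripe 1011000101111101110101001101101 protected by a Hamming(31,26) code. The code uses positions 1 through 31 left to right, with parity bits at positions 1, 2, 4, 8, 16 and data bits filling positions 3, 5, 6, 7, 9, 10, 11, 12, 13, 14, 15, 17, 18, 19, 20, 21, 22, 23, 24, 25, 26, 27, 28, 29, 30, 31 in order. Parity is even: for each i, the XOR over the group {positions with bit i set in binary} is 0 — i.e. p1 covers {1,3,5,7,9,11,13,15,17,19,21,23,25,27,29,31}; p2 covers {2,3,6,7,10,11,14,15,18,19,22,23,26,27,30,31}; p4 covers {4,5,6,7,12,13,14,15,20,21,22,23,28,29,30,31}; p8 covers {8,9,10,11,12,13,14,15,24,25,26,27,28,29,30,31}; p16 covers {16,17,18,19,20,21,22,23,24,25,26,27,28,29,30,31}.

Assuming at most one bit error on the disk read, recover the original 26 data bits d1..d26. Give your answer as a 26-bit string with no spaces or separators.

s1 (pos 1,3,5,7,9,11,13,15,17,19,21,23,25,27,29,31): 1⊕1⊕0⊕0⊕0⊕1⊕1⊕0⊕1⊕0⊕0⊕0⊕1⊕0⊕1⊕1 = 0
s2 (pos 2,3,6,7,10,11,14,15,18,19,22,23,26,27,30,31): 0⊕1⊕0⊕0⊕1⊕1⊕1⊕0⊕1⊕0⊕1⊕0⊕1⊕0⊕0⊕1 = 0
s4 (pos 4,5,6,7,12,13,14,15,20,21,22,23,28,29,30,31): 1⊕0⊕0⊕0⊕1⊕1⊕1⊕0⊕1⊕0⊕1⊕0⊕1⊕1⊕0⊕1 = 1
s8 (pos 8,9,10,11,12,13,14,15,24,25,26,27,28,29,30,31): 1⊕0⊕1⊕1⊕1⊕1⊕1⊕0⊕0⊕1⊕1⊕0⊕1⊕1⊕0⊕1 = 1
s16 (pos 16,17,18,19,20,21,22,23,24,25,26,27,28,29,30,31): 1⊕1⊕1⊕0⊕1⊕0⊕1⊕0⊕0⊕1⊕1⊕0⊕1⊕1⊕0⊕1 = 0
Syndrome s16…s1 = 01100 → error at position 12.
Flip position 12: 1011000101111101110101001101101 → 1011000101101101110101001101101
Read data bits from positions 3,5,6,7,9,10,11,12,13,14,15,17,18,19,20,21,22,23,24,25,26,27,28,29,30,31: 10000110110110101001101101

10000110110110101001101101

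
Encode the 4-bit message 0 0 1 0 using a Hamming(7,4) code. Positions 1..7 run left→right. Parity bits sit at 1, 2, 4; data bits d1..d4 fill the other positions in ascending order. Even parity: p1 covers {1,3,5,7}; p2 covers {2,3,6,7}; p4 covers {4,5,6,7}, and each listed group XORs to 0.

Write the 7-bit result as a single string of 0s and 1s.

Place data at non-parity positions: p1 p2 0 p4 0 1 0
p1 (pos 1,3,5,7): XOR of data positions = 0⊕0⊕0 = 0
p2 (pos 2,3,6,7): XOR of data positions = 0⊕1⊕0 = 1
p4 (pos 4,5,6,7): XOR of data positions = 0⊕1⊕0 = 1
Codeword: 0101010

0101010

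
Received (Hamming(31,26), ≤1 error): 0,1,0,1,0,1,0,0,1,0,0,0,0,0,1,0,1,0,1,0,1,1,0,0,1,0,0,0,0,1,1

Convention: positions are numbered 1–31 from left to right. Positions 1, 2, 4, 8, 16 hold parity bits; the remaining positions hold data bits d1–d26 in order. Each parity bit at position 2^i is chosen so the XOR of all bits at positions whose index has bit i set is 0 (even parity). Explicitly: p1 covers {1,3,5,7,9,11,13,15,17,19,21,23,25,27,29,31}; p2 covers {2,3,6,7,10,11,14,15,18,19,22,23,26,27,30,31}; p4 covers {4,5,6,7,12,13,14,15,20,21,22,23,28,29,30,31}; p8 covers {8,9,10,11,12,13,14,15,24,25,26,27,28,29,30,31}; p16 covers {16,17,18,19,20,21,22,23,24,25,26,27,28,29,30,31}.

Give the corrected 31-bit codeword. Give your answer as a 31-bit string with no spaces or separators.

0101010010000010101011001000010

s1 (pos 1,3,5,7,9,11,13,15,17,19,21,23,25,27,29,31): 0⊕0⊕0⊕0⊕1⊕0⊕0⊕1⊕1⊕1⊕1⊕0⊕1⊕0⊕0⊕1 = 1
s2 (pos 2,3,6,7,10,11,14,15,18,19,22,23,26,27,30,31): 1⊕0⊕1⊕0⊕0⊕0⊕0⊕1⊕0⊕1⊕1⊕0⊕0⊕0⊕1⊕1 = 1
s4 (pos 4,5,6,7,12,13,14,15,20,21,22,23,28,29,30,31): 1⊕0⊕1⊕0⊕0⊕0⊕0⊕1⊕0⊕1⊕1⊕0⊕0⊕0⊕1⊕1 = 1
s8 (pos 8,9,10,11,12,13,14,15,24,25,26,27,28,29,30,31): 0⊕1⊕0⊕0⊕0⊕0⊕0⊕1⊕0⊕1⊕0⊕0⊕0⊕0⊕1⊕1 = 1
s16 (pos 16,17,18,19,20,21,22,23,24,25,26,27,28,29,30,31): 0⊕1⊕0⊕1⊕0⊕1⊕1⊕0⊕0⊕1⊕0⊕0⊕0⊕0⊕1⊕1 = 1
Syndrome s16…s1 = 11111 → error at position 31.
Flip position 31: 0101010010000010101011001000011 → 0101010010000010101011001000010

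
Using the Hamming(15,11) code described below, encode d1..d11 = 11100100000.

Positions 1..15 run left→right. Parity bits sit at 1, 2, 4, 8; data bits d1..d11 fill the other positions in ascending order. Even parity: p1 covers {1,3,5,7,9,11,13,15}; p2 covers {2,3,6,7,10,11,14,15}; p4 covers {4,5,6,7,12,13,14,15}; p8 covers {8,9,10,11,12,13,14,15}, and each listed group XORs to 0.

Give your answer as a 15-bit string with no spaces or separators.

Place data at non-parity positions: p1 p2 1 p4 1 1 0 p8 0 1 0 0 0 0 0
p1 (pos 1,3,5,7,9,11,13,15): XOR of data positions = 1⊕1⊕0⊕0⊕0⊕0⊕0 = 0
p2 (pos 2,3,6,7,10,11,14,15): XOR of data positions = 1⊕1⊕0⊕1⊕0⊕0⊕0 = 1
p4 (pos 4,5,6,7,12,13,14,15): XOR of data positions = 1⊕1⊕0⊕0⊕0⊕0⊕0 = 0
p8 (pos 8,9,10,11,12,13,14,15): XOR of data positions = 0⊕1⊕0⊕0⊕0⊕0⊕0 = 1
Codeword: 011011010100000

011011010100000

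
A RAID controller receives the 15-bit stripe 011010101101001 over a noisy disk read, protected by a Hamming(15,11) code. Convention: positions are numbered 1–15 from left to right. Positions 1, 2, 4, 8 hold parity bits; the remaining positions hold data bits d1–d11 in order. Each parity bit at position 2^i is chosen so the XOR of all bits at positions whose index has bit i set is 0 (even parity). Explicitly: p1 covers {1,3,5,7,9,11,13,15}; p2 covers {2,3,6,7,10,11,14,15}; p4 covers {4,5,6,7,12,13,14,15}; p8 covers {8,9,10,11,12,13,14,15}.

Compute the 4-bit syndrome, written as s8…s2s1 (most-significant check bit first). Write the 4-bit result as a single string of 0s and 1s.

0011

s1 (pos 1,3,5,7,9,11,13,15): 0⊕1⊕1⊕1⊕1⊕0⊕0⊕1 = 1
s2 (pos 2,3,6,7,10,11,14,15): 1⊕1⊕0⊕1⊕1⊕0⊕0⊕1 = 1
s4 (pos 4,5,6,7,12,13,14,15): 0⊕1⊕0⊕1⊕1⊕0⊕0⊕1 = 0
s8 (pos 8,9,10,11,12,13,14,15): 0⊕1⊕1⊕0⊕1⊕0⊕0⊕1 = 0
Syndrome s8…s1 = 0011 → error at position 3.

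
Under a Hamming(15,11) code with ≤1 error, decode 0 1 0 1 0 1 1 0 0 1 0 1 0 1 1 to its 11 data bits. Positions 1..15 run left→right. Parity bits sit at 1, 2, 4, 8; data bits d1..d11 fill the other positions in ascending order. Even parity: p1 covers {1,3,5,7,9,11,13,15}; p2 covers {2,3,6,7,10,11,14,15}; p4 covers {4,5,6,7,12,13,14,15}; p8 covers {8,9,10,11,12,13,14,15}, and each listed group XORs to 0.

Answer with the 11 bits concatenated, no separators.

00110101011

s1 (pos 1,3,5,7,9,11,13,15): 0⊕0⊕0⊕1⊕0⊕0⊕0⊕1 = 0
s2 (pos 2,3,6,7,10,11,14,15): 1⊕0⊕1⊕1⊕1⊕0⊕1⊕1 = 0
s4 (pos 4,5,6,7,12,13,14,15): 1⊕0⊕1⊕1⊕1⊕0⊕1⊕1 = 0
s8 (pos 8,9,10,11,12,13,14,15): 0⊕0⊕1⊕0⊕1⊕0⊕1⊕1 = 0
Syndrome s8…s1 = 0000 → no error.
Read data bits from positions 3,5,6,7,9,10,11,12,13,14,15: 00110101011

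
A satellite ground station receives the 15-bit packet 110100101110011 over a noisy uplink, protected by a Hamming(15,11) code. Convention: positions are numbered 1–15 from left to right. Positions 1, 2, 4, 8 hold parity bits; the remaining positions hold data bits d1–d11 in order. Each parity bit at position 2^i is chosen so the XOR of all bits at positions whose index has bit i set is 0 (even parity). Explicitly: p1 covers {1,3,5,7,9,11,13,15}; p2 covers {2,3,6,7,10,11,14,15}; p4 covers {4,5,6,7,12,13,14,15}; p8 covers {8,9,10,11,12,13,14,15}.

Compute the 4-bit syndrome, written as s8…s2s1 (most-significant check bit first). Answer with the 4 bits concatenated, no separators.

s1 (pos 1,3,5,7,9,11,13,15): 1⊕0⊕0⊕1⊕1⊕1⊕0⊕1 = 1
s2 (pos 2,3,6,7,10,11,14,15): 1⊕0⊕0⊕1⊕1⊕1⊕1⊕1 = 0
s4 (pos 4,5,6,7,12,13,14,15): 1⊕0⊕0⊕1⊕0⊕0⊕1⊕1 = 0
s8 (pos 8,9,10,11,12,13,14,15): 0⊕1⊕1⊕1⊕0⊕0⊕1⊕1 = 1
Syndrome s8…s1 = 1001 → error at position 9.

1001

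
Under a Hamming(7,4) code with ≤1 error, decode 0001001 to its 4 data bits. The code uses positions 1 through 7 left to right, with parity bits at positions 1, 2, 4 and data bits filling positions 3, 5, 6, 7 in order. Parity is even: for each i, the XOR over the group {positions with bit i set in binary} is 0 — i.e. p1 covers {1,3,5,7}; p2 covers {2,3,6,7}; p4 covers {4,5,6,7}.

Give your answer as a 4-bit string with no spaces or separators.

1001

s1 (pos 1,3,5,7): 0⊕0⊕0⊕1 = 1
s2 (pos 2,3,6,7): 0⊕0⊕0⊕1 = 1
s4 (pos 4,5,6,7): 1⊕0⊕0⊕1 = 0
Syndrome s4…s1 = 011 → error at position 3.
Flip position 3: 0001001 → 0011001
Read data bits from positions 3,5,6,7: 1001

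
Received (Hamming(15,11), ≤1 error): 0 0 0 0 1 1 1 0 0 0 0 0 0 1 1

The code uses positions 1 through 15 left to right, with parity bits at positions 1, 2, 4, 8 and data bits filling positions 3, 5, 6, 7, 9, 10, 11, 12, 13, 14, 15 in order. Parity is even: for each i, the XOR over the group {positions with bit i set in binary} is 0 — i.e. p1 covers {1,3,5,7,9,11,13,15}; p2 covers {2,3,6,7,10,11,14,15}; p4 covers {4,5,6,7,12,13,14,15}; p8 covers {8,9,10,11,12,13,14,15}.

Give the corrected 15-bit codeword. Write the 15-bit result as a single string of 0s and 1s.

s1 (pos 1,3,5,7,9,11,13,15): 0⊕0⊕1⊕1⊕0⊕0⊕0⊕1 = 1
s2 (pos 2,3,6,7,10,11,14,15): 0⊕0⊕1⊕1⊕0⊕0⊕1⊕1 = 0
s4 (pos 4,5,6,7,12,13,14,15): 0⊕1⊕1⊕1⊕0⊕0⊕1⊕1 = 1
s8 (pos 8,9,10,11,12,13,14,15): 0⊕0⊕0⊕0⊕0⊕0⊕1⊕1 = 0
Syndrome s8…s1 = 0101 → error at position 5.
Flip position 5: 000011100000011 → 000001100000011

000001100000011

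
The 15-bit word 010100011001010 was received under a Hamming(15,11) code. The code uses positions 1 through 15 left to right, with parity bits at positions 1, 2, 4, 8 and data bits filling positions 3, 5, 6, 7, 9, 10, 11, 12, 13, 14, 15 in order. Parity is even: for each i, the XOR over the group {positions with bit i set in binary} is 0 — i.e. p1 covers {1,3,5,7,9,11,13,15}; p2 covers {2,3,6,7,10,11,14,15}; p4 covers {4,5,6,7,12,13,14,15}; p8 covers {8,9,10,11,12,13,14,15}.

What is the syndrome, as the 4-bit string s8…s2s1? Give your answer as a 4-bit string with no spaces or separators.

0101

s1 (pos 1,3,5,7,9,11,13,15): 0⊕0⊕0⊕0⊕1⊕0⊕0⊕0 = 1
s2 (pos 2,3,6,7,10,11,14,15): 1⊕0⊕0⊕0⊕0⊕0⊕1⊕0 = 0
s4 (pos 4,5,6,7,12,13,14,15): 1⊕0⊕0⊕0⊕1⊕0⊕1⊕0 = 1
s8 (pos 8,9,10,11,12,13,14,15): 1⊕1⊕0⊕0⊕1⊕0⊕1⊕0 = 0
Syndrome s8…s1 = 0101 → error at position 5.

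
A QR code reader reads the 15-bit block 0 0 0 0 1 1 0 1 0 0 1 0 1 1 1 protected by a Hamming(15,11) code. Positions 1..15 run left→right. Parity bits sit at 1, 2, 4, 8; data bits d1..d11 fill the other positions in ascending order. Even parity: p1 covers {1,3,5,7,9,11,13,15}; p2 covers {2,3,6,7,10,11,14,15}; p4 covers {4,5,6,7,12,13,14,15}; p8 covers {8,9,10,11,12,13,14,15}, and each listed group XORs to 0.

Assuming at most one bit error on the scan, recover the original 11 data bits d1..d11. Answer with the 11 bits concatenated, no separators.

01100011111

s1 (pos 1,3,5,7,9,11,13,15): 0⊕0⊕1⊕0⊕0⊕1⊕1⊕1 = 0
s2 (pos 2,3,6,7,10,11,14,15): 0⊕0⊕1⊕0⊕0⊕1⊕1⊕1 = 0
s4 (pos 4,5,6,7,12,13,14,15): 0⊕1⊕1⊕0⊕0⊕1⊕1⊕1 = 1
s8 (pos 8,9,10,11,12,13,14,15): 1⊕0⊕0⊕1⊕0⊕1⊕1⊕1 = 1
Syndrome s8…s1 = 1100 → error at position 12.
Flip position 12: 000011010010111 → 000011010011111
Read data bits from positions 3,5,6,7,9,10,11,12,13,14,15: 01100011111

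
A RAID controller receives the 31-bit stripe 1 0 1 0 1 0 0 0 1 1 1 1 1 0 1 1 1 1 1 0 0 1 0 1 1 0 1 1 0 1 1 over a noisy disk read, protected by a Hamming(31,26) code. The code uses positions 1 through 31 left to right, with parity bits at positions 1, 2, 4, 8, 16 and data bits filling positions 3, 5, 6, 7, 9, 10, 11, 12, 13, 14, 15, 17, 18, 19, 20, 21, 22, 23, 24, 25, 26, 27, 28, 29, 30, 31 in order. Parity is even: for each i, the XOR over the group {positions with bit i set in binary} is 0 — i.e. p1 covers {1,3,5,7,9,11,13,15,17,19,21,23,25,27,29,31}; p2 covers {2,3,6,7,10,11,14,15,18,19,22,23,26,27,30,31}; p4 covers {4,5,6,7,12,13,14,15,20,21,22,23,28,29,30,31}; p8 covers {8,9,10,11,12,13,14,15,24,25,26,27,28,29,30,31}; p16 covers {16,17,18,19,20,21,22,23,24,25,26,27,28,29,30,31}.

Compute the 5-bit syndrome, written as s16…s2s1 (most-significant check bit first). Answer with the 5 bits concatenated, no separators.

10000

s1 (pos 1,3,5,7,9,11,13,15,17,19,21,23,25,27,29,31): 1⊕1⊕1⊕0⊕1⊕1⊕1⊕1⊕1⊕1⊕0⊕0⊕1⊕1⊕0⊕1 = 0
s2 (pos 2,3,6,7,10,11,14,15,18,19,22,23,26,27,30,31): 0⊕1⊕0⊕0⊕1⊕1⊕0⊕1⊕1⊕1⊕1⊕0⊕0⊕1⊕1⊕1 = 0
s4 (pos 4,5,6,7,12,13,14,15,20,21,22,23,28,29,30,31): 0⊕1⊕0⊕0⊕1⊕1⊕0⊕1⊕0⊕0⊕1⊕0⊕1⊕0⊕1⊕1 = 0
s8 (pos 8,9,10,11,12,13,14,15,24,25,26,27,28,29,30,31): 0⊕1⊕1⊕1⊕1⊕1⊕0⊕1⊕1⊕1⊕0⊕1⊕1⊕0⊕1⊕1 = 0
s16 (pos 16,17,18,19,20,21,22,23,24,25,26,27,28,29,30,31): 1⊕1⊕1⊕1⊕0⊕0⊕1⊕0⊕1⊕1⊕0⊕1⊕1⊕0⊕1⊕1 = 1
Syndrome s16…s1 = 10000 → error at position 16.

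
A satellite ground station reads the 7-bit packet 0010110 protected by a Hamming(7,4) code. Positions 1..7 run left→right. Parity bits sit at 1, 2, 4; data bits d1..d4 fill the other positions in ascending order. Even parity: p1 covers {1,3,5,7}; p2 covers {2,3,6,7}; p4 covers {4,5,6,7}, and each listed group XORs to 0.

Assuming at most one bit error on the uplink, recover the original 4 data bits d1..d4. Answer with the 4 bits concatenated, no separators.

s1 (pos 1,3,5,7): 0⊕1⊕1⊕0 = 0
s2 (pos 2,3,6,7): 0⊕1⊕1⊕0 = 0
s4 (pos 4,5,6,7): 0⊕1⊕1⊕0 = 0
Syndrome s4…s1 = 000 → no error.
Read data bits from positions 3,5,6,7: 1110

1110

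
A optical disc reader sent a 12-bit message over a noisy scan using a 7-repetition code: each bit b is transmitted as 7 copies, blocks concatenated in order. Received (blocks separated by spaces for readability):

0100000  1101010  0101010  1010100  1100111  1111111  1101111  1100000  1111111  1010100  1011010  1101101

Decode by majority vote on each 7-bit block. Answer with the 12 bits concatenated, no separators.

Block 1 (0100000): 1 one → 0
Block 2 (1101010): 4 ones → 1
Block 3 (0101010): 3 ones → 0
Block 4 (1010100): 3 ones → 0
Block 5 (1100111): 5 ones → 1
Block 6 (1111111): 7 ones → 1
Block 7 (1101111): 6 ones → 1
Block 8 (1100000): 2 ones → 0
Block 9 (1111111): 7 ones → 1
Block 10 (1010100): 3 ones → 0
Block 11 (1011010): 4 ones → 1
Block 12 (1101101): 5 ones → 1

010011101011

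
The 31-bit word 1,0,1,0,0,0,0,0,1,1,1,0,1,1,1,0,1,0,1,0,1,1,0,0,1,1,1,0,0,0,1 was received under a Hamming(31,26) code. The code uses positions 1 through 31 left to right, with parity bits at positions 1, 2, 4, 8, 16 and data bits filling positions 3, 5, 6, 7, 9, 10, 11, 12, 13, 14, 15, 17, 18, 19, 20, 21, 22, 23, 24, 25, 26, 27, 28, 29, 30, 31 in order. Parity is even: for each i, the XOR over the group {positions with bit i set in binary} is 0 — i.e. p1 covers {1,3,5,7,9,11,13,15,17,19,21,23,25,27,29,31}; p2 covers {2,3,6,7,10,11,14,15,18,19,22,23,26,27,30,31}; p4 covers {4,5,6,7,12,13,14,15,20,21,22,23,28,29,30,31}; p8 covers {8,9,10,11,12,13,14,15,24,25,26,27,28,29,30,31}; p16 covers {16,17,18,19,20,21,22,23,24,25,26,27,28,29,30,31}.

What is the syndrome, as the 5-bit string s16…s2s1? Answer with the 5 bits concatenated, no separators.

s1 (pos 1,3,5,7,9,11,13,15,17,19,21,23,25,27,29,31): 1⊕1⊕0⊕0⊕1⊕1⊕1⊕1⊕1⊕1⊕1⊕0⊕1⊕1⊕0⊕1 = 0
s2 (pos 2,3,6,7,10,11,14,15,18,19,22,23,26,27,30,31): 0⊕1⊕0⊕0⊕1⊕1⊕1⊕1⊕0⊕1⊕1⊕0⊕1⊕1⊕0⊕1 = 0
s4 (pos 4,5,6,7,12,13,14,15,20,21,22,23,28,29,30,31): 0⊕0⊕0⊕0⊕0⊕1⊕1⊕1⊕0⊕1⊕1⊕0⊕0⊕0⊕0⊕1 = 0
s8 (pos 8,9,10,11,12,13,14,15,24,25,26,27,28,29,30,31): 0⊕1⊕1⊕1⊕0⊕1⊕1⊕1⊕0⊕1⊕1⊕1⊕0⊕0⊕0⊕1 = 0
s16 (pos 16,17,18,19,20,21,22,23,24,25,26,27,28,29,30,31): 0⊕1⊕0⊕1⊕0⊕1⊕1⊕0⊕0⊕1⊕1⊕1⊕0⊕0⊕0⊕1 = 0
Syndrome s16…s1 = 00000 → no error.

00000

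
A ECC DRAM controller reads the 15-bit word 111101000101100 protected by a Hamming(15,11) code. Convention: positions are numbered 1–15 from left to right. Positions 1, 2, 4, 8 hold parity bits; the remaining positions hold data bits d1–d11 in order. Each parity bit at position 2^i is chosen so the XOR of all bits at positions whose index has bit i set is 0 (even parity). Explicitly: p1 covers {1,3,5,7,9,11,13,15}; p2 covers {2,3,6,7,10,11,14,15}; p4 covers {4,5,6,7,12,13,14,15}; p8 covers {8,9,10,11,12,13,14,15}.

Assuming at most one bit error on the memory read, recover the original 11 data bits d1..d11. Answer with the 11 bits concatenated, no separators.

10101101100

s1 (pos 1,3,5,7,9,11,13,15): 1⊕1⊕0⊕0⊕0⊕0⊕1⊕0 = 1
s2 (pos 2,3,6,7,10,11,14,15): 1⊕1⊕1⊕0⊕1⊕0⊕0⊕0 = 0
s4 (pos 4,5,6,7,12,13,14,15): 1⊕0⊕1⊕0⊕1⊕1⊕0⊕0 = 0
s8 (pos 8,9,10,11,12,13,14,15): 0⊕0⊕1⊕0⊕1⊕1⊕0⊕0 = 1
Syndrome s8…s1 = 1001 → error at position 9.
Flip position 9: 111101000101100 → 111101001101100
Read data bits from positions 3,5,6,7,9,10,11,12,13,14,15: 10101101100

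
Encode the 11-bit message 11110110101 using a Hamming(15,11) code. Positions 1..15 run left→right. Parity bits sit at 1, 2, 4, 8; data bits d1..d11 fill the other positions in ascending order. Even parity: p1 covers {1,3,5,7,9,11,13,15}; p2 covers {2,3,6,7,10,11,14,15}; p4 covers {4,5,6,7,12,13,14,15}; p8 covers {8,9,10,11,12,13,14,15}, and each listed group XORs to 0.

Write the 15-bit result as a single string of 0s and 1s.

Place data at non-parity positions: p1 p2 1 p4 1 1 1 p8 0 1 1 0 1 0 1
p1 (pos 1,3,5,7,9,11,13,15): XOR of data positions = 1⊕1⊕1⊕0⊕1⊕1⊕1 = 0
p2 (pos 2,3,6,7,10,11,14,15): XOR of data positions = 1⊕1⊕1⊕1⊕1⊕0⊕1 = 0
p4 (pos 4,5,6,7,12,13,14,15): XOR of data positions = 1⊕1⊕1⊕0⊕1⊕0⊕1 = 1
p8 (pos 8,9,10,11,12,13,14,15): XOR of data positions = 0⊕1⊕1⊕0⊕1⊕0⊕1 = 0
Codeword: 001111100110101

001111100110101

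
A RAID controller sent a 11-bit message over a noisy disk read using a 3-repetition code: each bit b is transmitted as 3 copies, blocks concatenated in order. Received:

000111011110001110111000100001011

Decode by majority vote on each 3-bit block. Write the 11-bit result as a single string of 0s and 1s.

Block 1 (000): 0 ones → 0
Block 2 (111): 3 ones → 1
Block 3 (011): 2 ones → 1
Block 4 (110): 2 ones → 1
Block 5 (001): 1 one → 0
Block 6 (110): 2 ones → 1
Block 7 (111): 3 ones → 1
Block 8 (000): 0 ones → 0
Block 9 (100): 1 one → 0
Block 10 (001): 1 one → 0
Block 11 (011): 2 ones → 1

01110110001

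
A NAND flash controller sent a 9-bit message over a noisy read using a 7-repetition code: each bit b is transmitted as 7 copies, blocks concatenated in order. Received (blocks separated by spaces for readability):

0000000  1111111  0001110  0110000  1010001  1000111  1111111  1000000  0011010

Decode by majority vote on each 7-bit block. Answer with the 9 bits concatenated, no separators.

010001100

Block 1 (0000000): 0 ones → 0
Block 2 (1111111): 7 ones → 1
Block 3 (0001110): 3 ones → 0
Block 4 (0110000): 2 ones → 0
Block 5 (1010001): 3 ones → 0
Block 6 (1000111): 4 ones → 1
Block 7 (1111111): 7 ones → 1
Block 8 (1000000): 1 one → 0
Block 9 (0011010): 3 ones → 0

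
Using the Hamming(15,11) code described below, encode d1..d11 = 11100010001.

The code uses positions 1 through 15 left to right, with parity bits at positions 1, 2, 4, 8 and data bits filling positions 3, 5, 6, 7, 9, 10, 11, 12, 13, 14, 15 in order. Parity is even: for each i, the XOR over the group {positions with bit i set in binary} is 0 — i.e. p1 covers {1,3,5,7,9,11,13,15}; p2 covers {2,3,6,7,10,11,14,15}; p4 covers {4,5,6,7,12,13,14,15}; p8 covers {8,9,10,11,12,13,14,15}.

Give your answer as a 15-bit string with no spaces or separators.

001111000010001

Place data at non-parity positions: p1 p2 1 p4 1 1 0 p8 0 0 1 0 0 0 1
p1 (pos 1,3,5,7,9,11,13,15): XOR of data positions = 1⊕1⊕0⊕0⊕1⊕0⊕1 = 0
p2 (pos 2,3,6,7,10,11,14,15): XOR of data positions = 1⊕1⊕0⊕0⊕1⊕0⊕1 = 0
p4 (pos 4,5,6,7,12,13,14,15): XOR of data positions = 1⊕1⊕0⊕0⊕0⊕0⊕1 = 1
p8 (pos 8,9,10,11,12,13,14,15): XOR of data positions = 0⊕0⊕1⊕0⊕0⊕0⊕1 = 0
Codeword: 001111000010001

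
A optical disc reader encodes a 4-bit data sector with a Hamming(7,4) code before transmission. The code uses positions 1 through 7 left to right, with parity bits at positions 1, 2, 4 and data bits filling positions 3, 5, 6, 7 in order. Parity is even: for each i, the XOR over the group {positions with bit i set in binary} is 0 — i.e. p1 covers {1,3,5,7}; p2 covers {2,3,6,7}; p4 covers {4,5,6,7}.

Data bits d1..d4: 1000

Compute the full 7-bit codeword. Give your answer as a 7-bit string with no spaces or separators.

1110000

Place data at non-parity positions: p1 p2 1 p4 0 0 0
p1 (pos 1,3,5,7): XOR of data positions = 1⊕0⊕0 = 1
p2 (pos 2,3,6,7): XOR of data positions = 1⊕0⊕0 = 1
p4 (pos 4,5,6,7): XOR of data positions = 0⊕0⊕0 = 0
Codeword: 1110000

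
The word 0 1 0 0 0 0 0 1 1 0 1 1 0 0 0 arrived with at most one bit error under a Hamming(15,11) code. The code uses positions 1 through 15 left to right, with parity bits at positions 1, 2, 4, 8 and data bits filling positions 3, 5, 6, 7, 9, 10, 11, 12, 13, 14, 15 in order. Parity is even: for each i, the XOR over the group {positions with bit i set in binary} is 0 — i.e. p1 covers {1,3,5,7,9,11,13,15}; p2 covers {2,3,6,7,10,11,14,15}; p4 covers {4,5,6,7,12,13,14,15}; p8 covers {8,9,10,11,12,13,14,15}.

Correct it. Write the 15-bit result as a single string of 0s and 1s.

010100011011000

s1 (pos 1,3,5,7,9,11,13,15): 0⊕0⊕0⊕0⊕1⊕1⊕0⊕0 = 0
s2 (pos 2,3,6,7,10,11,14,15): 1⊕0⊕0⊕0⊕0⊕1⊕0⊕0 = 0
s4 (pos 4,5,6,7,12,13,14,15): 0⊕0⊕0⊕0⊕1⊕0⊕0⊕0 = 1
s8 (pos 8,9,10,11,12,13,14,15): 1⊕1⊕0⊕1⊕1⊕0⊕0⊕0 = 0
Syndrome s8…s1 = 0100 → error at position 4.
Flip position 4: 010000011011000 → 010100011011000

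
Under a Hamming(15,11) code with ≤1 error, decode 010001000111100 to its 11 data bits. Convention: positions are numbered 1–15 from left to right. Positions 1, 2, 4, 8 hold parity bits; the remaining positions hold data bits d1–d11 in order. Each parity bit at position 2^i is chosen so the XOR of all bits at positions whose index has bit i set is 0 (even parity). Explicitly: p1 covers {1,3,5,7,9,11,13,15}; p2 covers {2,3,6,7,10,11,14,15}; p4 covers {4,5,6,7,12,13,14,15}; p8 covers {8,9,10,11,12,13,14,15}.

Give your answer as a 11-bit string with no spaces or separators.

00100111100

s1 (pos 1,3,5,7,9,11,13,15): 0⊕0⊕0⊕0⊕0⊕1⊕1⊕0 = 0
s2 (pos 2,3,6,7,10,11,14,15): 1⊕0⊕1⊕0⊕1⊕1⊕0⊕0 = 0
s4 (pos 4,5,6,7,12,13,14,15): 0⊕0⊕1⊕0⊕1⊕1⊕0⊕0 = 1
s8 (pos 8,9,10,11,12,13,14,15): 0⊕0⊕1⊕1⊕1⊕1⊕0⊕0 = 0
Syndrome s8…s1 = 0100 → error at position 4.
Flip position 4: 010001000111100 → 010101000111100
Read data bits from positions 3,5,6,7,9,10,11,12,13,14,15: 00100111100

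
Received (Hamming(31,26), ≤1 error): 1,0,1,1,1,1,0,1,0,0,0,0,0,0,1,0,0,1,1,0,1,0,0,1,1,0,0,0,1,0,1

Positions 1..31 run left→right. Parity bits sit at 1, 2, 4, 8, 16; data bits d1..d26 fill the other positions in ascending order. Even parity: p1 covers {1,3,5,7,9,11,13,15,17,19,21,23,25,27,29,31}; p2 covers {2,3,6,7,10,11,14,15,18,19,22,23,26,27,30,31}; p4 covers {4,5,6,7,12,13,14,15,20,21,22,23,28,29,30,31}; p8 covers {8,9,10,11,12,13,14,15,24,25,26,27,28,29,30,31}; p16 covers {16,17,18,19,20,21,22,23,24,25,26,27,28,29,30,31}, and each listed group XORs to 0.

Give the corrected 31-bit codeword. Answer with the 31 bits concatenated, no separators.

s1 (pos 1,3,5,7,9,11,13,15,17,19,21,23,25,27,29,31): 1⊕1⊕1⊕0⊕0⊕0⊕0⊕1⊕0⊕1⊕1⊕0⊕1⊕0⊕1⊕1 = 1
s2 (pos 2,3,6,7,10,11,14,15,18,19,22,23,26,27,30,31): 0⊕1⊕1⊕0⊕0⊕0⊕0⊕1⊕1⊕1⊕0⊕0⊕0⊕0⊕0⊕1 = 0
s4 (pos 4,5,6,7,12,13,14,15,20,21,22,23,28,29,30,31): 1⊕1⊕1⊕0⊕0⊕0⊕0⊕1⊕0⊕1⊕0⊕0⊕0⊕1⊕0⊕1 = 1
s8 (pos 8,9,10,11,12,13,14,15,24,25,26,27,28,29,30,31): 1⊕0⊕0⊕0⊕0⊕0⊕0⊕1⊕1⊕1⊕0⊕0⊕0⊕1⊕0⊕1 = 0
s16 (pos 16,17,18,19,20,21,22,23,24,25,26,27,28,29,30,31): 0⊕0⊕1⊕1⊕0⊕1⊕0⊕0⊕1⊕1⊕0⊕0⊕0⊕1⊕0⊕1 = 1
Syndrome s16…s1 = 10101 → error at position 21.
Flip position 21: 1011110100000010011010011000101 → 1011110100000010011000011000101

1011110100000010011000011000101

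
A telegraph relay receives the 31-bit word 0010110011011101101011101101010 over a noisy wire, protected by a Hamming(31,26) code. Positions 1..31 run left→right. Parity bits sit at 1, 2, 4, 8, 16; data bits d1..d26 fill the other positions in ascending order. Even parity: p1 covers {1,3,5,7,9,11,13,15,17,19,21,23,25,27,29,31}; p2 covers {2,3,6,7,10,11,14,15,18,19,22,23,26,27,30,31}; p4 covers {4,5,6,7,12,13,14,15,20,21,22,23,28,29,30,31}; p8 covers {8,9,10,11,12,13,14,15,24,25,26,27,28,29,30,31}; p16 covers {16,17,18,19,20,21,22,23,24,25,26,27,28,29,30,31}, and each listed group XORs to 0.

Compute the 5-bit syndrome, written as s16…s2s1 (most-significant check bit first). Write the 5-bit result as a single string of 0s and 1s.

01011

s1 (pos 1,3,5,7,9,11,13,15,17,19,21,23,25,27,29,31): 0⊕1⊕1⊕0⊕1⊕0⊕1⊕0⊕1⊕1⊕1⊕1⊕1⊕0⊕0⊕0 = 1
s2 (pos 2,3,6,7,10,11,14,15,18,19,22,23,26,27,30,31): 0⊕1⊕1⊕0⊕1⊕0⊕1⊕0⊕0⊕1⊕1⊕1⊕1⊕0⊕1⊕0 = 1
s4 (pos 4,5,6,7,12,13,14,15,20,21,22,23,28,29,30,31): 0⊕1⊕1⊕0⊕1⊕1⊕1⊕0⊕0⊕1⊕1⊕1⊕1⊕0⊕1⊕0 = 0
s8 (pos 8,9,10,11,12,13,14,15,24,25,26,27,28,29,30,31): 0⊕1⊕1⊕0⊕1⊕1⊕1⊕0⊕0⊕1⊕1⊕0⊕1⊕0⊕1⊕0 = 1
s16 (pos 16,17,18,19,20,21,22,23,24,25,26,27,28,29,30,31): 1⊕1⊕0⊕1⊕0⊕1⊕1⊕1⊕0⊕1⊕1⊕0⊕1⊕0⊕1⊕0 = 0
Syndrome s16…s1 = 01011 → error at position 11.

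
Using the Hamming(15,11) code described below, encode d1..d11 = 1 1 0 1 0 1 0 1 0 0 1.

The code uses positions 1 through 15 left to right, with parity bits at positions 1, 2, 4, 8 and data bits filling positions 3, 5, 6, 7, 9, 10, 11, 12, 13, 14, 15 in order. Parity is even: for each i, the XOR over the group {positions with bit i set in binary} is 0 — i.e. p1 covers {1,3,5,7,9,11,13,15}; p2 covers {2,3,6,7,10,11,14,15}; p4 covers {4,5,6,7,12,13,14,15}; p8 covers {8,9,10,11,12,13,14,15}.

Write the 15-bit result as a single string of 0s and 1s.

001010110101001

Place data at non-parity positions: p1 p2 1 p4 1 0 1 p8 0 1 0 1 0 0 1
p1 (pos 1,3,5,7,9,11,13,15): XOR of data positions = 1⊕1⊕1⊕0⊕0⊕0⊕1 = 0
p2 (pos 2,3,6,7,10,11,14,15): XOR of data positions = 1⊕0⊕1⊕1⊕0⊕0⊕1 = 0
p4 (pos 4,5,6,7,12,13,14,15): XOR of data positions = 1⊕0⊕1⊕1⊕0⊕0⊕1 = 0
p8 (pos 8,9,10,11,12,13,14,15): XOR of data positions = 0⊕1⊕0⊕1⊕0⊕0⊕1 = 1
Codeword: 001010110101001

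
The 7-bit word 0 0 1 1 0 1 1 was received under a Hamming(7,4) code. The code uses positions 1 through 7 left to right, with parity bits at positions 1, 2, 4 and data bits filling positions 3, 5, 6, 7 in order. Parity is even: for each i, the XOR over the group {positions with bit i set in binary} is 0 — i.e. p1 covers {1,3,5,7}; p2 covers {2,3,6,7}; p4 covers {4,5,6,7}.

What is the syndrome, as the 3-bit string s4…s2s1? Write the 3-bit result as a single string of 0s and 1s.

s1 (pos 1,3,5,7): 0⊕1⊕0⊕1 = 0
s2 (pos 2,3,6,7): 0⊕1⊕1⊕1 = 1
s4 (pos 4,5,6,7): 1⊕0⊕1⊕1 = 1
Syndrome s4…s1 = 110 → error at position 6.

110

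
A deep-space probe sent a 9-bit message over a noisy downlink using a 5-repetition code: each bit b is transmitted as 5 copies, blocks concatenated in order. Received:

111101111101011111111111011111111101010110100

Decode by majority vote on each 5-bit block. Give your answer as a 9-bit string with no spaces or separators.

Block 1 (11110): 4 ones → 1
Block 2 (11111): 5 ones → 1
Block 3 (01011): 3 ones → 1
Block 4 (11111): 5 ones → 1
Block 5 (11110): 4 ones → 1
Block 6 (11111): 5 ones → 1
Block 7 (11110): 4 ones → 1
Block 8 (10101): 3 ones → 1
Block 9 (10100): 2 ones → 0

111111110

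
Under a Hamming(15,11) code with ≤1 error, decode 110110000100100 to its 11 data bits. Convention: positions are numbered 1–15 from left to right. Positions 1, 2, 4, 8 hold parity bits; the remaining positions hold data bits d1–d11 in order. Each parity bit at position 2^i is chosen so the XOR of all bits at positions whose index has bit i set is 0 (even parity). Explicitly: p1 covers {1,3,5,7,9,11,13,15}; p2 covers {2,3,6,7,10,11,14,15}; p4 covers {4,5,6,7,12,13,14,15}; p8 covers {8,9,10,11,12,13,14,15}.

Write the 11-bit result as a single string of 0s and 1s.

s1 (pos 1,3,5,7,9,11,13,15): 1⊕0⊕1⊕0⊕0⊕0⊕1⊕0 = 1
s2 (pos 2,3,6,7,10,11,14,15): 1⊕0⊕0⊕0⊕1⊕0⊕0⊕0 = 0
s4 (pos 4,5,6,7,12,13,14,15): 1⊕1⊕0⊕0⊕0⊕1⊕0⊕0 = 1
s8 (pos 8,9,10,11,12,13,14,15): 0⊕0⊕1⊕0⊕0⊕1⊕0⊕0 = 0
Syndrome s8…s1 = 0101 → error at position 5.
Flip position 5: 110110000100100 → 110100000100100
Read data bits from positions 3,5,6,7,9,10,11,12,13,14,15: 00000100100

00000100100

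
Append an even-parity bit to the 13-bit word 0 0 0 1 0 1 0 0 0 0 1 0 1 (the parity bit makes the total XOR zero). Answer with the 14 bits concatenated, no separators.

XOR of the 13 data bits: 0⊕0⊕0⊕1⊕0⊕1⊕0⊕0⊕0⊕0⊕1⊕0⊕1 = 0
Parity bit = 0 (so all 14 bits XOR to 0).

00010100001010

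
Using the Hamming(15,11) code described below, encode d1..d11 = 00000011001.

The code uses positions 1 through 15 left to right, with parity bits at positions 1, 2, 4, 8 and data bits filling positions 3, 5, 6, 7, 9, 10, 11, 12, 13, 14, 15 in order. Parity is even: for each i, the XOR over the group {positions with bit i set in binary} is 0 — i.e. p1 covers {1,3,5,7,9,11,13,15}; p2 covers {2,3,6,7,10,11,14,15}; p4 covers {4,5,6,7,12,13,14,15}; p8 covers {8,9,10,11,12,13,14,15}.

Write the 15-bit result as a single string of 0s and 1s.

Place data at non-parity positions: p1 p2 0 p4 0 0 0 p8 0 0 1 1 0 0 1
p1 (pos 1,3,5,7,9,11,13,15): XOR of data positions = 0⊕0⊕0⊕0⊕1⊕0⊕1 = 0
p2 (pos 2,3,6,7,10,11,14,15): XOR of data positions = 0⊕0⊕0⊕0⊕1⊕0⊕1 = 0
p4 (pos 4,5,6,7,12,13,14,15): XOR of data positions = 0⊕0⊕0⊕1⊕0⊕0⊕1 = 0
p8 (pos 8,9,10,11,12,13,14,15): XOR of data positions = 0⊕0⊕1⊕1⊕0⊕0⊕1 = 1
Codeword: 000000010011001

000000010011001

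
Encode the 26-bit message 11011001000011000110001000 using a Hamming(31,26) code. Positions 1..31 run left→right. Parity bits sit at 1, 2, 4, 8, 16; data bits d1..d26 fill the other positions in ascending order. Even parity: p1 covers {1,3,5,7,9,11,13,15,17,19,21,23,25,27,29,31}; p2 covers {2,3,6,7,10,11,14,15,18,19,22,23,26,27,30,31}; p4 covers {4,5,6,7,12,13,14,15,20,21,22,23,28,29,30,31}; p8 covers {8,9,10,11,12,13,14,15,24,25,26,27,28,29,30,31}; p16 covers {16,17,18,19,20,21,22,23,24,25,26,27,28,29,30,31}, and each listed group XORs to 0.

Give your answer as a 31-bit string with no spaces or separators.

Place data at non-parity positions: p1 p2 1 p4 1 0 1 p8 1 0 0 1 0 0 0 p16 0 1 1 0 0 0 1 1 0 0 0 1 0 0 0
p1 (pos 1,3,5,7,9,11,13,15,17,19,21,23,25,27,29,31): XOR of data positions = 1⊕1⊕1⊕1⊕0⊕0⊕0⊕0⊕1⊕0⊕1⊕0⊕0⊕0⊕0 = 0
p2 (pos 2,3,6,7,10,11,14,15,18,19,22,23,26,27,30,31): XOR of data positions = 1⊕0⊕1⊕0⊕0⊕0⊕0⊕1⊕1⊕0⊕1⊕0⊕0⊕0⊕0 = 1
p4 (pos 4,5,6,7,12,13,14,15,20,21,22,23,28,29,30,31): XOR of data positions = 1⊕0⊕1⊕1⊕0⊕0⊕0⊕0⊕0⊕0⊕1⊕1⊕0⊕0⊕0 = 1
p8 (pos 8,9,10,11,12,13,14,15,24,25,26,27,28,29,30,31): XOR of data positions = 1⊕0⊕0⊕1⊕0⊕0⊕0⊕1⊕0⊕0⊕0⊕1⊕0⊕0⊕0 = 0
p16 (pos 16,17,18,19,20,21,22,23,24,25,26,27,28,29,30,31): XOR of data positions = 0⊕1⊕1⊕0⊕0⊕0⊕1⊕1⊕0⊕0⊕0⊕1⊕0⊕0⊕0 = 1
Codeword: 0111101010010001011000110001000

0111101010010001011000110001000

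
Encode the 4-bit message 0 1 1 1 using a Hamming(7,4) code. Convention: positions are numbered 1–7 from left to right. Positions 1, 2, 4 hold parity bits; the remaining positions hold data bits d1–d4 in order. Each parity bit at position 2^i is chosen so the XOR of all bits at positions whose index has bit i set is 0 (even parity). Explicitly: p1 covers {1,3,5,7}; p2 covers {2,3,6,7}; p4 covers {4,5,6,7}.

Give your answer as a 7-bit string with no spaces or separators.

0001111

Place data at non-parity positions: p1 p2 0 p4 1 1 1
p1 (pos 1,3,5,7): XOR of data positions = 0⊕1⊕1 = 0
p2 (pos 2,3,6,7): XOR of data positions = 0⊕1⊕1 = 0
p4 (pos 4,5,6,7): XOR of data positions = 1⊕1⊕1 = 1
Codeword: 0001111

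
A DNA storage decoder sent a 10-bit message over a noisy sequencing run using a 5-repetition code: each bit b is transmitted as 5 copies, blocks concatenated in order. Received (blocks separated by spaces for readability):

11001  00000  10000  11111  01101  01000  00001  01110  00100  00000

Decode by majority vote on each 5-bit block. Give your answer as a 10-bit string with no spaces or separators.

1001100100

Block 1 (11001): 3 ones → 1
Block 2 (00000): 0 ones → 0
Block 3 (10000): 1 one → 0
Block 4 (11111): 5 ones → 1
Block 5 (01101): 3 ones → 1
Block 6 (01000): 1 one → 0
Block 7 (00001): 1 one → 0
Block 8 (01110): 3 ones → 1
Block 9 (00100): 1 one → 0
Block 10 (00000): 0 ones → 0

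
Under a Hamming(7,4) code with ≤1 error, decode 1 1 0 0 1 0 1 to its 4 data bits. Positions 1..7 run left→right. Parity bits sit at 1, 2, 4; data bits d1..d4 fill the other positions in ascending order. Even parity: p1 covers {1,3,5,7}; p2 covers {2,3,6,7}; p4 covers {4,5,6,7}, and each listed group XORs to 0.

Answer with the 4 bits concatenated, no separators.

s1 (pos 1,3,5,7): 1⊕0⊕1⊕1 = 1
s2 (pos 2,3,6,7): 1⊕0⊕0⊕1 = 0
s4 (pos 4,5,6,7): 0⊕1⊕0⊕1 = 0
Syndrome s4…s1 = 001 → error at position 1.
Flip position 1: 1100101 → 0100101
Read data bits from positions 3,5,6,7: 0101

0101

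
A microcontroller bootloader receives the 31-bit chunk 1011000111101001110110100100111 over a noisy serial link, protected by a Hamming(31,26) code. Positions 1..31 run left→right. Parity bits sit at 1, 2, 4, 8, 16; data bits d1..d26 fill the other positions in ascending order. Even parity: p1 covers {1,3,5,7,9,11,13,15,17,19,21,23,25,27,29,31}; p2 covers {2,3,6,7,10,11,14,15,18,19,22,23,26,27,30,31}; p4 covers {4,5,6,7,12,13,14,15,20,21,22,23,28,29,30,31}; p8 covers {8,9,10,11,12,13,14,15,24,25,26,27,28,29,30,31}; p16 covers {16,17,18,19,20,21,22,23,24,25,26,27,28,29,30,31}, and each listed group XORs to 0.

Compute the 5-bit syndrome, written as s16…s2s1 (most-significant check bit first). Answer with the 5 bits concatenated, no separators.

s1 (pos 1,3,5,7,9,11,13,15,17,19,21,23,25,27,29,31): 1⊕1⊕0⊕0⊕1⊕1⊕1⊕0⊕1⊕0⊕1⊕1⊕0⊕0⊕1⊕1 = 0
s2 (pos 2,3,6,7,10,11,14,15,18,19,22,23,26,27,30,31): 0⊕1⊕0⊕0⊕1⊕1⊕0⊕0⊕1⊕0⊕0⊕1⊕1⊕0⊕1⊕1 = 0
s4 (pos 4,5,6,7,12,13,14,15,20,21,22,23,28,29,30,31): 1⊕0⊕0⊕0⊕0⊕1⊕0⊕0⊕1⊕1⊕0⊕1⊕0⊕1⊕1⊕1 = 0
s8 (pos 8,9,10,11,12,13,14,15,24,25,26,27,28,29,30,31): 1⊕1⊕1⊕1⊕0⊕1⊕0⊕0⊕0⊕0⊕1⊕0⊕0⊕1⊕1⊕1 = 1
s16 (pos 16,17,18,19,20,21,22,23,24,25,26,27,28,29,30,31): 1⊕1⊕1⊕0⊕1⊕1⊕0⊕1⊕0⊕0⊕1⊕0⊕0⊕1⊕1⊕1 = 0
Syndrome s16…s1 = 01000 → error at position 8.

01000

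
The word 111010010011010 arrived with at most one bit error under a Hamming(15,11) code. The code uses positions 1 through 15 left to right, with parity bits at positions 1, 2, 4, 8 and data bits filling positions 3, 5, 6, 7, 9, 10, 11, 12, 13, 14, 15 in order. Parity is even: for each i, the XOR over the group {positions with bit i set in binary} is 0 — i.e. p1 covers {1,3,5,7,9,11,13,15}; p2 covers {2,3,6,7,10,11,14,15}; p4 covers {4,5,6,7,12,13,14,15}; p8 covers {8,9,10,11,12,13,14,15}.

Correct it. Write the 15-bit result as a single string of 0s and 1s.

s1 (pos 1,3,5,7,9,11,13,15): 1⊕1⊕1⊕0⊕0⊕1⊕0⊕0 = 0
s2 (pos 2,3,6,7,10,11,14,15): 1⊕1⊕0⊕0⊕0⊕1⊕1⊕0 = 0
s4 (pos 4,5,6,7,12,13,14,15): 0⊕1⊕0⊕0⊕1⊕0⊕1⊕0 = 1
s8 (pos 8,9,10,11,12,13,14,15): 1⊕0⊕0⊕1⊕1⊕0⊕1⊕0 = 0
Syndrome s8…s1 = 0100 → error at position 4.
Flip position 4: 111010010011010 → 111110010011010

111110010011010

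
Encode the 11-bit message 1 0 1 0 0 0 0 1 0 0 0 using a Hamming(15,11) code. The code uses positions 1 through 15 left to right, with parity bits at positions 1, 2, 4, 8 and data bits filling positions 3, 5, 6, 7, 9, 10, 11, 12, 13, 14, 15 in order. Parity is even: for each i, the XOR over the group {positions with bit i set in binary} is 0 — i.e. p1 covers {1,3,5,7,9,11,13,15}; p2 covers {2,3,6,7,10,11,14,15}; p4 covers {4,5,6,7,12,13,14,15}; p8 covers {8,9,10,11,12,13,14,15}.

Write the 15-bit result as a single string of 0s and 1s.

Place data at non-parity positions: p1 p2 1 p4 0 1 0 p8 0 0 0 1 0 0 0
p1 (pos 1,3,5,7,9,11,13,15): XOR of data positions = 1⊕0⊕0⊕0⊕0⊕0⊕0 = 1
p2 (pos 2,3,6,7,10,11,14,15): XOR of data positions = 1⊕1⊕0⊕0⊕0⊕0⊕0 = 0
p4 (pos 4,5,6,7,12,13,14,15): XOR of data positions = 0⊕1⊕0⊕1⊕0⊕0⊕0 = 0
p8 (pos 8,9,10,11,12,13,14,15): XOR of data positions = 0⊕0⊕0⊕1⊕0⊕0⊕0 = 1
Codeword: 101001010001000

101001010001000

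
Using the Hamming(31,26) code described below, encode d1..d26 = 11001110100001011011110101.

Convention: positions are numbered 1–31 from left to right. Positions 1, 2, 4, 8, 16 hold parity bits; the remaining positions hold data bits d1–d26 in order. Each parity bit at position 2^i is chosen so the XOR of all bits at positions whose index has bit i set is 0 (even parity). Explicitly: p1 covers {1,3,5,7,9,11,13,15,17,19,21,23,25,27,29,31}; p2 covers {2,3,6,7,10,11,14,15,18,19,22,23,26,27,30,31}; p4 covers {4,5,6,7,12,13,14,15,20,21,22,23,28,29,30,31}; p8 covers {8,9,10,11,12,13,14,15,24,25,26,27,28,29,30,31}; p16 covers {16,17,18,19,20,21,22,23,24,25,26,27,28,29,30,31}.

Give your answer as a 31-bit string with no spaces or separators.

Place data at non-parity positions: p1 p2 1 p4 1 0 0 p8 1 1 1 0 1 0 0 p16 0 0 1 0 1 1 0 1 1 1 1 0 1 0 1
p1 (pos 1,3,5,7,9,11,13,15,17,19,21,23,25,27,29,31): XOR of data positions = 1⊕1⊕0⊕1⊕1⊕1⊕0⊕0⊕1⊕1⊕0⊕1⊕1⊕1⊕1 = 1
p2 (pos 2,3,6,7,10,11,14,15,18,19,22,23,26,27,30,31): XOR of data positions = 1⊕0⊕0⊕1⊕1⊕0⊕0⊕0⊕1⊕1⊕0⊕1⊕1⊕0⊕1 = 0
p4 (pos 4,5,6,7,12,13,14,15,20,21,22,23,28,29,30,31): XOR of data positions = 1⊕0⊕0⊕0⊕1⊕0⊕0⊕0⊕1⊕1⊕0⊕0⊕1⊕0⊕1 = 0
p8 (pos 8,9,10,11,12,13,14,15,24,25,26,27,28,29,30,31): XOR of data positions = 1⊕1⊕1⊕0⊕1⊕0⊕0⊕1⊕1⊕1⊕1⊕0⊕1⊕0⊕1 = 0
p16 (pos 16,17,18,19,20,21,22,23,24,25,26,27,28,29,30,31): XOR of data positions = 0⊕0⊕1⊕0⊕1⊕1⊕0⊕1⊕1⊕1⊕1⊕0⊕1⊕0⊕1 = 1
Codeword: 1010100011101001001011011110101

1010100011101001001011011110101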